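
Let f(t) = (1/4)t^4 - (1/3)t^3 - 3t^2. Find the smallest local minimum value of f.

Critical points: f'(t) = t^3 - t^2 - 6t vanishes at t = -2, 0, 3.
Second-derivative test with f''(t) = 3t^2 - 2t - 6: f''(-2) = 10 > 0 ⇒ local minimum; f''(0) = -6 < 0 ⇒ local maximum; f''(3) = 15 > 0 ⇒ local minimum.
So the smallest local minimum value is f(3) = -63/4.

-63/4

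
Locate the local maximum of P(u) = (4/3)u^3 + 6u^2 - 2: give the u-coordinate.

P'(u) = 4u^2 + 12u = 0 at u = -3, 0.
P''(u) = 8u + 12. P''(-3) = -12 < 0 ⇒ local maximum; P''(0) = 12 > 0 ⇒ local minimum.
The local maximum is P(-3) = 16.

-3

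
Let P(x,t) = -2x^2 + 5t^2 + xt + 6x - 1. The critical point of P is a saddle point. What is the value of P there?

∂P/∂x = -4x + t + 6 = 0 and ∂P/∂t = x + 10t = 0, so (x, t) = (60/41, -6/41).
The Hessian has P_{xx} = -4, P_{tt} = 10, P_{xt} = 1, giving D = -41 < 0, so the point is a saddle point.
P(60/41, -6/41) = 139/41.

139/41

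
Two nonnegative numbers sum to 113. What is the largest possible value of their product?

With x + y = 113, the product is P(x) = x(113 − x).
P'(x) = 113 − 2x = 0 gives x = 113/2; P'' = −2 < 0, so this is the maximum.
P = 113/2·113/2 = 12769/4.

12769/4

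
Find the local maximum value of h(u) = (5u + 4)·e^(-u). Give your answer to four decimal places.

By the product rule, h'(u) = (-5u + 1)·e^(-u). Since e^(-u) > 0, the only critical point is u = 1/5.
h''(1/5) has the same sign as -5 < 0, so this is a local maximum.
h(1/5) = (5)·e^(-1/5) ≈ 4.0937.

4.0937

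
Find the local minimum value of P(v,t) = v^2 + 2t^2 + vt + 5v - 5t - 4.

-128/7

∂P/∂v = 2v + t + 5 = 0 and ∂P/∂t = v + 4t - 5 = 0, so (v, t) = (-25/7, 15/7).
The Hessian has P_{vv} = 2, P_{tt} = 4, P_{vt} = 1, giving D = 7 > 0 with P_{vv} > 0, so the point is a local minimum.
P(-25/7, 15/7) = -128/7.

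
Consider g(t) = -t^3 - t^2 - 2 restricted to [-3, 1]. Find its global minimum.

-4

g'(t) = -3t^2 - 2t, which vanishes at t = -2/3 and t = 0.
Compare values at every candidate in [-3, 1]: g(-3) = 16; g(-2/3) = -58/27; g(0) = -2; g(1) = -4.
The minimum over the interval is -4, attained at t = 1.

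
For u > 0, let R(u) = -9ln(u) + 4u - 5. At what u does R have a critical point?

9/4

R'(u) = -9/u + 4 = 0 gives u = 9/4.
R''(u) = 9/u², which is positive for u > 0, so this is a local minimum.
R(9/4) = -9·ln(9/4) + 9 - 5 ≈ -3.2984.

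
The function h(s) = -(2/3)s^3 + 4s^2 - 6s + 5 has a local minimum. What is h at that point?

7/3

Critical points: h'(s) = -2s^2 + 8s - 6 vanishes at s = 1, 3.
h''(s) = -4s + 8. h''(1) = 4 > 0 ⇒ local minimum; h''(3) = -4 < 0 ⇒ local maximum.
Thus h has its local minimum at s = 1, with value 7/3.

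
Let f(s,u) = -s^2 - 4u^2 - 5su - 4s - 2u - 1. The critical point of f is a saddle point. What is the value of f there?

-37/9

∂f/∂s = -2s - 5u - 4 = 0 and ∂f/∂u = -5s - 8u - 2 = 0, so (s, u) = (22/9, -16/9).
The Hessian has f_{ss} = -2, f_{uu} = -8, f_{su} = -5, giving D = -9 < 0, so the point is a saddle point.
f(22/9, -16/9) = -37/9.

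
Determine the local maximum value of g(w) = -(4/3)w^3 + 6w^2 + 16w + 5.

g'(w) = -4w^2 + 12w + 16 = 0 at w = -1, 4.
g''(w) = -8w + 12. g''(-1) = 20 > 0 ⇒ local minimum; g''(4) = -20 < 0 ⇒ local maximum.
The local maximum is g(4) = 239/3.

239/3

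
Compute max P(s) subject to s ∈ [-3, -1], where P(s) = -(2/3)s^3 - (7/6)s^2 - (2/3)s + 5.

P'(s) = -2s^2 - (7/3)s - 2/3, which has no zeros in [-3, -1].
Evaluating at the critical points and endpoints: P(-3) = 29/2,  P(-1) = 31/6.
So the maximum is P(-3) = 29/2.

29/2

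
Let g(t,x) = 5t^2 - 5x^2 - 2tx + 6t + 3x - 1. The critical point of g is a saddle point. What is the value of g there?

∂g/∂t = 10t - 2x + 6 = 0 and ∂g/∂x = -2t - 10x + 3 = 0, so (t, x) = (-27/52, 21/52).
The Hessian has g_{tt} = 10, g_{xx} = -10, g_{tx} = -2, giving D = -104 < 0, so the point is a saddle point.
g(-27/52, 21/52) = -203/104.

-203/104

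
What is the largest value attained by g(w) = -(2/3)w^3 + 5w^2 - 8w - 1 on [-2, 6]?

The derivative is -2w^2 + 10w - 8, which vanishes at w = 1 and w = 4.
Evaluating at the critical points and endpoints: g(-2) = 121/3; g(1) = -14/3; g(4) = 13/3; g(6) = -13.
So the maximum is g(-2) = 121/3.

121/3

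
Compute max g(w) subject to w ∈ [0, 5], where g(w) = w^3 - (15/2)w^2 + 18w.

The derivative is 3w^2 - 15w + 18, which vanishes at w = 2 and w = 3.
Candidates: g(0) = 0; g(2) = 14; g(3) = 27/2; g(5) = 55/2.
So the maximum is g(5) = 55/2.

55/2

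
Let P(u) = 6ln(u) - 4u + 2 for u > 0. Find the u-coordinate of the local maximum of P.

P'(u) = 6/u − 4 = 0 gives u = 3/2.
P''(u) = -6/u², which is negative for u > 0, so this is a local maximum.
P(3/2) = 6·ln(3/2) - 6 + 2 ≈ -1.5672.

3/2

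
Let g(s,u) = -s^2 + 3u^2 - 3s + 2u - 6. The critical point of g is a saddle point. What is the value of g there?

-49/12

∂g/∂s = -2s - 3 = 0 and ∂g/∂u = 6u + 2 = 0, so (s, u) = (-3/2, -1/3).
The Hessian has g_{ss} = -2, g_{uu} = 6, g_{su} = 0, giving D = -12 < 0, so the point is a saddle point.
g(-3/2, -1/3) = -49/12.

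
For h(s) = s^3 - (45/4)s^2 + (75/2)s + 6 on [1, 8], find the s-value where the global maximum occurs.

The derivative is 3s^2 - (45/2)s + 75/2, which vanishes at s = 5/2 and s = 5.
Compare values at every candidate in [1, 8]: h(1) = 133/4, h(5/2) = 721/16, h(5) = 149/4, h(8) = 98.
So the maximum is h(8) = 98.

8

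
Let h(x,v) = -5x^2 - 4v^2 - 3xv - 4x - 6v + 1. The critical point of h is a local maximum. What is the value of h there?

243/71

∂h/∂x = -10x - 3v - 4 = 0 and ∂h/∂v = -3x - 8v - 6 = 0, so (x, v) = (-14/71, -48/71).
The Hessian has h_{xx} = -10, h_{vv} = -8, h_{xv} = -3, giving D = 71 > 0 with h_{xx} < 0, so the point is a local maximum.
h(-14/71, -48/71) = 243/71.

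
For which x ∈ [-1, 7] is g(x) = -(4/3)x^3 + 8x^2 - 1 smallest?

7

The derivative is -4x^2 + 16x, which vanishes at x = 0 and x = 4.
Compare values at every candidate in [-1, 7]: g(-1) = 25/3,  g(0) = -1,  g(4) = 125/3,  g(7) = -199/3.
The minimum over the interval is -199/3, attained at x = 7.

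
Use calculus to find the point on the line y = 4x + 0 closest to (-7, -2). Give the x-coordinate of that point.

-15/17

Minimize D(x)^2 = (x + 7)^2 + (4x + 2)^2.
d/dx[D^2] = 2(x + 7) + 2·4·(4x + 2) = 0 ⇒ x = -15/17.
Then y = -60/17 and the distance is √(676/17) ≈ 6.3059.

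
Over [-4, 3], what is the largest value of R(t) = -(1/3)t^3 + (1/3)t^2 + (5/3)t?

The derivative is -t^2 + (2/3)t + 5/3, which vanishes at t = -1 and t = 5/3.
Candidates: R(-4) = 20, R(-1) = -1, R(5/3) = 175/81, R(3) = -1.
The maximum over the interval is 20, attained at t = -4.

20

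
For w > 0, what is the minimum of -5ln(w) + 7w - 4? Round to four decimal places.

g'(w) = -5/w + 7 = 0 gives w = 5/7.
g''(w) = 5/w², which is positive for w > 0, so this is a local minimum.
g(5/7) = -5·ln(5/7) + 5 - 4 ≈ 2.6824.

2.6824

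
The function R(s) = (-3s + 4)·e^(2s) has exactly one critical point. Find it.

5/6

R'(s) = (-3)·e^(2s) + (-3s + 4)·2·e^(2s) = (-6s + 5)·e^(2s). Since e^(2s) > 0, the only critical point is s = 5/6.
R''(5/6) has the same sign as -6 < 0, so this is a local maximum.
R(5/6) = (3/2)·e^(5/3) ≈ 7.9417.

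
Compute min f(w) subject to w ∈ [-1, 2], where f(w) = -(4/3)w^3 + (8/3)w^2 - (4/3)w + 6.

10/3

The derivative is -4w^2 + (16/3)w - 4/3, which vanishes at w = 1/3 and w = 1.
Evaluating at the critical points and endpoints: f(-1) = 34/3, f(1/3) = 470/81, f(1) = 6, f(2) = 10/3.
Hence the absolute minimum is 10/3 at w = 2.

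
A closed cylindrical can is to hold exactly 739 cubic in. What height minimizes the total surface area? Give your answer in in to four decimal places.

9.7991

With radius r and height h, πr²h = 739 so h = 739/(πr²), and S(r) = 2πr² + 2πrh = 2πr² + 2·739/r.
S'(r) = 4πr − 2·739/r² = 0 ⇒ r³ = 739/(2π), so r ≈ 4.8995 and h = 2r ≈ 9.7991.
S''(r) = 4π + 4·739/r³ > 0, so this is the minimum; S ≈ 452.4919.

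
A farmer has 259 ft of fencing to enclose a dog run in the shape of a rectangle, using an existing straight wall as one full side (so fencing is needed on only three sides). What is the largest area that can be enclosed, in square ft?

67081/8

Let the sides perpendicular to the wall have length x and the parallel side y, so 2x + y = 259 and the area is A = xy = x(259 − 2x).
A'(x) = 259 − 4x = 0 gives x = 259/4, and A''(x) = −4 < 0 confirms a maximum.
Then y = 259 − 2·259/4 = 259/2 and A = 67081/8.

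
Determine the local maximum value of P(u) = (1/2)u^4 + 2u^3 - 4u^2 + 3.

Critical points: P'(u) = 2u^3 + 6u^2 - 8u vanishes at u = -4, 0, 1.
Second-derivative test with P''(u) = 6u^2 + 12u - 8: P''(-4) = 40 > 0 ⇒ local minimum; P''(0) = -8 < 0 ⇒ local maximum; P''(1) = 10 > 0 ⇒ local minimum.
Thus P has its local maximum at u = 0, with value 3.

3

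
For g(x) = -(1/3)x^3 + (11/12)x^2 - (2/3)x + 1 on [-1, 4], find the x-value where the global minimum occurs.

The derivative is -x^2 + (11/6)x - 2/3, which vanishes at x = 1/2 and x = 4/3.
Candidates: g(-1) = 35/12; g(1/2) = 41/48; g(4/3) = 77/81; g(4) = -25/3.
The minimum over the interval is -25/3, attained at x = 4.

4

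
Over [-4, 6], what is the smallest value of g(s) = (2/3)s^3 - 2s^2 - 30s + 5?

g'(s) = 2s^2 - 4s - 30, which vanishes at s = -3 and s = 5.
Candidates: g(-4) = 151/3, g(-3) = 59, g(5) = -335/3, g(6) = -103.
The minimum over the interval is -335/3, attained at s = 5.

-335/3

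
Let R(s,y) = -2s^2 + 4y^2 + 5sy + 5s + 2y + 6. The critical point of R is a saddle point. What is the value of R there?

∂R/∂s = -4s + 5y + 5 = 0 and ∂R/∂y = 5s + 8y + 2 = 0, so (s, y) = (10/19, -11/19).
The Hessian has R_{ss} = -4, R_{yy} = 8, R_{sy} = 5, giving D = -57 < 0, so the point is a saddle point.
R(10/19, -11/19) = 128/19.

128/19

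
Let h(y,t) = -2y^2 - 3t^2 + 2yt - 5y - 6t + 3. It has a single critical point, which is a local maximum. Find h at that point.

∂h/∂y = -4y + 2t - 5 = 0 and ∂h/∂t = 2y - 6t - 6 = 0, so (y, t) = (-21/10, -17/10).
The Hessian has h_{yy} = -4, h_{tt} = -6, h_{yt} = 2, giving D = 20 > 0 with h_{yy} < 0, so the point is a local maximum.
h(-21/10, -17/10) = 267/20.

267/20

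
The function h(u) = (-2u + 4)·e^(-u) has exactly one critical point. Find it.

By the product rule, h'(u) = (2u - 6)·e^(-u). Since e^(-u) > 0, the only critical point is u = 3.
h''(3) has the same sign as 2 > 0, so this is a local minimum.
h(3) = (-2)·e^(-3) ≈ -0.0996.

3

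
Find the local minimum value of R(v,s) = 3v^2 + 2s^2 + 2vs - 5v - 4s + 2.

-9/10

∂R/∂v = 6v + 2s - 5 = 0 and ∂R/∂s = 2v + 4s - 4 = 0, so (v, s) = (3/5, 7/10).
The Hessian has R_{vv} = 6, R_{ss} = 4, R_{vs} = 2, giving D = 20 > 0 with R_{vv} > 0, so the point is a local minimum.
R(3/5, 7/10) = -9/10.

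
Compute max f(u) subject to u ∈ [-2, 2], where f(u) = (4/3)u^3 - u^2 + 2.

26/3

The derivative is 4u^2 - 2u, which vanishes at u = 0 and u = 1/2.
Candidates: f(-2) = -38/3; f(0) = 2; f(1/2) = 23/12; f(2) = 26/3.
So the maximum is f(2) = 26/3.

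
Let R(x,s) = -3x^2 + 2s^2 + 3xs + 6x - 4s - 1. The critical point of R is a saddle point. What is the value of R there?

21/11

∂R/∂x = -6x + 3s + 6 = 0 and ∂R/∂s = 3x + 4s - 4 = 0, so (x, s) = (12/11, 2/11).
The Hessian has R_{xx} = -6, R_{ss} = 4, R_{xs} = 3, giving D = -33 < 0, so the point is a saddle point.
R(12/11, 2/11) = 21/11.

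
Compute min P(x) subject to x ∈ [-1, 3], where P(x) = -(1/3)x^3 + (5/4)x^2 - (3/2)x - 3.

-21/4

The derivative is -x^2 + (5/2)x - 3/2, which vanishes at x = 1 and x = 3/2.
Candidates: P(-1) = 1/12, P(1) = -43/12, P(3/2) = -57/16, P(3) = -21/4.
So the minimum is P(3) = -21/4.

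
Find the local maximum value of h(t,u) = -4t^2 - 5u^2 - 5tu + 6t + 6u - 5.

-131/55

∂h/∂t = -8t - 5u + 6 = 0 and ∂h/∂u = -5t - 10u + 6 = 0, so (t, u) = (6/11, 18/55).
The Hessian has h_{tt} = -8, h_{uu} = -10, h_{tu} = -5, giving D = 55 > 0 with h_{tt} < 0, so the point is a local maximum.
h(6/11, 18/55) = -131/55.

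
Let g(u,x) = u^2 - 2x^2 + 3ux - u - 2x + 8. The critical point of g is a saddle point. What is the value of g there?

∂g/∂u = 2u + 3x - 1 = 0 and ∂g/∂x = 3u - 4x - 2 = 0, so (u, x) = (10/17, -1/17).
The Hessian has g_{uu} = 2, g_{xx} = -4, g_{ux} = 3, giving D = -17 < 0, so the point is a saddle point.
g(10/17, -1/17) = 132/17.

132/17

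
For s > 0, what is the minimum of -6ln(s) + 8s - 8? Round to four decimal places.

-0.2739

R'(s) = -6/s + 8 = 0 gives s = 3/4.
R''(s) = 6/s², which is positive for s > 0, so this is a local minimum.
R(3/4) = -6·ln(3/4) + 6 - 8 ≈ -0.2739.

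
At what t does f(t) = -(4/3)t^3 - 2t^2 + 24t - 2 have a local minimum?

f'(t) = -4t^2 - 4t + 24 = 0 at t = -3, 2.
Second-derivative test with f''(t) = -8t - 4: f''(-3) = 20 > 0 ⇒ local minimum; f''(2) = -20 < 0 ⇒ local maximum.
So the local minimum value is f(-3) = -56.

-3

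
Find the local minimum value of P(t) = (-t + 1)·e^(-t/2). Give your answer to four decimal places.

-0.4463

P'(t) = (-1)·e^(-t/2) + (-t + 1)·(-1/2)·e^(-t/2) = ((1/2)t - 3/2)·e^(-t/2). Since e^(-t/2) > 0, the only critical point is t = 3.
P''(3) has the same sign as 1/2 > 0, so this is a local minimum.
P(3) = (-2)·e^(-3/2) ≈ -0.4463.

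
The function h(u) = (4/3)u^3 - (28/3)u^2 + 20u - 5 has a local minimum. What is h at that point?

h'(u) = 4u^2 - (56/3)u + 20. Setting h'(u) = 0 gives u ∈ {5/3, 3}.
Since h''(u) = 8u - 56/3, we get h''(5/3) = -16/3 < 0 ⇒ local maximum; h''(3) = 16/3 > 0 ⇒ local minimum.
The local minimum is h(3) = 7.

7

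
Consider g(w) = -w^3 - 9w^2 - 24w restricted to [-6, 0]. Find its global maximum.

g'(w) = -3w^2 - 18w - 24, which vanishes at w = -4 and w = -2.
Candidates: g(-6) = 36; g(-4) = 16; g(-2) = 20; g(0) = 0.
So the maximum is g(-6) = 36.

36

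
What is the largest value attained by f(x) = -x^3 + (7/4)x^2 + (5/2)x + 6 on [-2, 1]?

16

Differentiating, f'(x) = -3x^2 + (7/2)x + 5/2; whose only zero in [-2, 1] is x = -1/2.
Candidates: f(-2) = 16,  f(-1/2) = 85/16,  f(1) = 37/4.
So the maximum is f(-2) = 16.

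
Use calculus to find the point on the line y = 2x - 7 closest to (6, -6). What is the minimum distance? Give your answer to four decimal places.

Minimize D(x)^2 = (x - 6)^2 + (2x - 1)^2.
d/dx[D^2] = 2(x - 6) + 2·2·(2x - 1) = 0 ⇒ x = 8/5.
Then y = -19/5 and the distance is √(121/5) ≈ 4.9193.

4.9193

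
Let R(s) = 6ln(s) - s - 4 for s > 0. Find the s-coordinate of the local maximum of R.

6

R'(s) = 6/s − 1 = 0 gives s = 6.
R''(s) = -6/s², which is negative for s > 0, so this is a local maximum.
R(6) = 6·ln(6) - 6 - 4 ≈ 0.7506.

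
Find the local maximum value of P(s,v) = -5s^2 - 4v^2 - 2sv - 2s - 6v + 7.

176/19

∂P/∂s = -10s - 2v - 2 = 0 and ∂P/∂v = -2s - 8v - 6 = 0, so (s, v) = (-1/19, -14/19).
The Hessian has P_{ss} = -10, P_{vv} = -8, P_{sv} = -2, giving D = 76 > 0 with P_{ss} < 0, so the point is a local maximum.
P(-1/19, -14/19) = 176/19.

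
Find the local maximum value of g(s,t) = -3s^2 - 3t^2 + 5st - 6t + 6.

174/11

∂g/∂s = -6s + 5t = 0 and ∂g/∂t = 5s - 6t - 6 = 0, so (s, t) = (-30/11, -36/11).
The Hessian has g_{ss} = -6, g_{tt} = -6, g_{st} = 5, giving D = 11 > 0 with g_{ss} < 0, so the point is a local maximum.
g(-30/11, -36/11) = 174/11.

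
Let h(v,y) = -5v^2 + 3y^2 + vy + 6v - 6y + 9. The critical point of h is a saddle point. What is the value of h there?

∂h/∂v = -10v + y + 6 = 0 and ∂h/∂y = v + 6y - 6 = 0, so (v, y) = (42/61, 54/61).
The Hessian has h_{vv} = -10, h_{yy} = 6, h_{vy} = 1, giving D = -61 < 0, so the point is a saddle point.
h(42/61, 54/61) = 513/61.

513/61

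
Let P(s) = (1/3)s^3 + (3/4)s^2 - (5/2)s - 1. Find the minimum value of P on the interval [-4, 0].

The derivative is s^2 + (3/2)s - 5/2, whose only zero in [-4, 0] is s = -5/2.
Compare values at every candidate in [-4, 0]: P(-4) = -1/3,  P(-5/2) = 227/48,  P(0) = -1.
Hence the absolute minimum is -1 at s = 0.

-1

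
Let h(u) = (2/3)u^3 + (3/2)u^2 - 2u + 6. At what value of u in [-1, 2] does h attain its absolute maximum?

2

The derivative is 2u^2 + 3u - 2, whose only zero in [-1, 2] is u = 1/2.
Evaluating at the critical points and endpoints: h(-1) = 53/6,  h(1/2) = 131/24,  h(2) = 40/3.
Hence the absolute maximum is 40/3 at u = 2.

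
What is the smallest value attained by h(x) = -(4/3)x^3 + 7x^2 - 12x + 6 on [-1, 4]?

-46/3

The derivative is -4x^2 + 14x - 12, which vanishes at x = 3/2 and x = 2.
Compare values at every candidate in [-1, 4]: h(-1) = 79/3; h(3/2) = -3/4; h(2) = -2/3; h(4) = -46/3.
The minimum over the interval is -46/3, attained at x = 4.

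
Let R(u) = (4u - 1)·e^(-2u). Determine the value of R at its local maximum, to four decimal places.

R'(u) = 4·e^(-2u) + (4u - 1)·(-2)·e^(-2u) = (-8u + 6)·e^(-2u). Since e^(-2u) > 0, the only critical point is u = 3/4.
R''(3/4) has the same sign as -8 < 0, so this is a local maximum.
R(3/4) = (2)·e^(-3/2) ≈ 0.4463.

0.4463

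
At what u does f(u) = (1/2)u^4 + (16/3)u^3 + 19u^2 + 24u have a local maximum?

Critical points: f'(u) = 2u^3 + 16u^2 + 38u + 24 vanishes at u = -4, -3, -1.
f''(u) = 6u^2 + 32u + 38. f''(-4) = 6 > 0 ⇒ local minimum; f''(-3) = -4 < 0 ⇒ local maximum; f''(-1) = 12 > 0 ⇒ local minimum.
Thus f has its local maximum at u = -3, with value -9/2.

-3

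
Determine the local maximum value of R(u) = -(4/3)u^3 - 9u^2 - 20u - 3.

Critical points: R'(u) = -4u^2 - 18u - 20 vanishes at u = -5/2, -2.
R''(u) = -8u - 18. R''(-5/2) = 2 > 0 ⇒ local minimum; R''(-2) = -2 < 0 ⇒ local maximum.
So the local maximum value is R(-2) = 35/3.

35/3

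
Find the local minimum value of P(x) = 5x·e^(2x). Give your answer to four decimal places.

By the product rule, P'(x) = (10x + 5)·e^(2x). Since e^(2x) > 0, the only critical point is x = -1/2.
P''(-1/2) has the same sign as 10 > 0, so this is a local minimum.
P(-1/2) = (-5/2)·e^(-1) ≈ -0.9197.

-0.9197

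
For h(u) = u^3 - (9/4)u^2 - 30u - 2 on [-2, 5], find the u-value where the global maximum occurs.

Differentiating, h'(u) = 3u^2 - (9/2)u - 30; whose only zero in [-2, 5] is u = 4.
Compare values at every candidate in [-2, 5]: h(-2) = 41; h(4) = -94; h(5) = -333/4.
So the maximum is h(-2) = 41.

-2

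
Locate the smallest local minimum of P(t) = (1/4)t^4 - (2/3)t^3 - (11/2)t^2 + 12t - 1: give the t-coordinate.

P'(t) = t^3 - 2t^2 - 11t + 12. Setting P'(t) = 0 gives t ∈ {-3, 1, 4}.
Since P''(t) = 3t^2 - 4t - 11, we get P''(-3) = 28 > 0 ⇒ local minimum; P''(1) = -12 < 0 ⇒ local maximum; P''(4) = 21 > 0 ⇒ local minimum.
Thus P has its smallest local minimum at t = -3, with value -193/4.

-3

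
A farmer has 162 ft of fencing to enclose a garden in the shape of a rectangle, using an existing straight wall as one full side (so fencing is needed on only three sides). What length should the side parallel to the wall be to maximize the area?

81

Let the sides perpendicular to the wall have length x and the parallel side y, so 2x + y = 162 and the area is A = xy = x(162 − 2x).
A'(x) = 162 − 4x = 0 gives x = 81/2, and A''(x) = −4 < 0 confirms a maximum.
Then y = 162 − 2·81/2 = 81 and A = 6561/2.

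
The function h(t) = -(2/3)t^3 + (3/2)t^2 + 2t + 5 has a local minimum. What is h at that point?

107/24

h'(t) = -2t^2 + 3t + 2 = 0 at t = -1/2, 2.
h''(t) = -4t + 3. h''(-1/2) = 5 > 0 ⇒ local minimum; h''(2) = -5 < 0 ⇒ local maximum.
Thus h has its local minimum at t = -1/2, with value 107/24.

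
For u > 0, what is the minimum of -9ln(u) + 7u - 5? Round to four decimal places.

1.7382

f'(u) = -9/u + 7 = 0 gives u = 9/7.
f''(u) = 9/u², which is positive for u > 0, so this is a local minimum.
f(9/7) = -9·ln(9/7) + 9 - 5 ≈ 1.7382.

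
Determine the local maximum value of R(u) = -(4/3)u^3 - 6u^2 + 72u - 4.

122

R'(u) = -4u^2 - 12u + 72. Setting R'(u) = 0 gives u ∈ {-6, 3}.
R''(u) = -8u - 12. R''(-6) = 36 > 0 ⇒ local minimum; R''(3) = -36 < 0 ⇒ local maximum.
The local maximum is R(3) = 122.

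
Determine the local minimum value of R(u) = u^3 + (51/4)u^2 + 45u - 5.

-855/16

R'(u) = 3u^2 + (51/2)u + 45 = 0 at u = -6, -5/2.
Since R''(u) = 6u + 51/2, we get R''(-6) = -21/2 < 0 ⇒ local maximum; R''(-5/2) = 21/2 > 0 ⇒ local minimum.
The local minimum is R(-5/2) = -855/16.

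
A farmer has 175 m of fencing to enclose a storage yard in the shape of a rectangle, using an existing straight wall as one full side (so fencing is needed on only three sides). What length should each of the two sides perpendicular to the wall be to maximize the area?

Let the sides perpendicular to the wall have length x and the parallel side y, so 2x + y = 175 and the area is A = xy = x(175 − 2x).
A'(x) = 175 − 4x = 0 gives x = 175/4, and A''(x) = −4 < 0 confirms a maximum.
Then y = 175 − 2·175/4 = 175/2 and A = 30625/8.

175/4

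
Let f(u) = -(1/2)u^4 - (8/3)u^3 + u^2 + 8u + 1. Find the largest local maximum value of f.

f'(u) = -2u^3 - 8u^2 + 2u + 8. Setting f'(u) = 0 gives u ∈ {-4, -1, 1}.
Second-derivative test with f''(u) = -6u^2 - 16u + 2: f''(-4) = -30 < 0 ⇒ local maximum; f''(-1) = 12 > 0 ⇒ local minimum; f''(1) = -20 < 0 ⇒ local maximum.
The largest local maximum is f(-4) = 83/3.

83/3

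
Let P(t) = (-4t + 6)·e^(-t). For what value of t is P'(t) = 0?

5/2

Differentiating with the product rule gives P'(t) = (4t - 10)·e^(-t). Since e^(-t) > 0, the only critical point is t = 5/2.
P''(5/2) has the same sign as 4 > 0, so this is a local minimum.
P(5/2) = (-4)·e^(-5/2) ≈ -0.3283.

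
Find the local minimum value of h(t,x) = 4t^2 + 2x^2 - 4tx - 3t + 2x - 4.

∂h/∂t = 8t - 4x - 3 = 0 and ∂h/∂x = -4t + 4x + 2 = 0, so (t, x) = (1/4, -1/4).
The Hessian has h_{tt} = 8, h_{xx} = 4, h_{tx} = -4, giving D = 16 > 0 with h_{tt} > 0, so the point is a local minimum.
h(1/4, -1/4) = -37/8.

-37/8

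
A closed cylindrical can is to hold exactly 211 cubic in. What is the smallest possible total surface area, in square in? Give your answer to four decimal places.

With radius r and height h, πr²h = 211 so h = 211/(πr²), and S(r) = 2πr² + 2πrh = 2πr² + 2·211/r.
S'(r) = 4πr − 2·211/r² = 0 ⇒ r³ = 211/(2π), so r ≈ 3.2263 and h = 2r ≈ 6.4525.
S''(r) = 4π + 4·211/r³ > 0, so this is the minimum; S ≈ 196.2017.

196.2017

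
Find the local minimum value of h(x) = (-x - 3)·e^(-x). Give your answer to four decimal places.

-7.3891

By the product rule, h'(x) = (x + 2)·e^(-x). Since e^(-x) > 0, the only critical point is x = -2.
h''(-2) has the same sign as 1 > 0, so this is a local minimum.
h(-2) = (-1)·e^(2) ≈ -7.3891.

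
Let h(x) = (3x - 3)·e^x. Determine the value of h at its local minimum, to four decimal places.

Differentiating with the product rule gives h'(x) = (3x)·e^x. Since e^x > 0, the only critical point is x = 0.
h''(0) has the same sign as 3 > 0, so this is a local minimum.
h(0) = (-3)·e^(0) ≈ -3.0000.

-3.0000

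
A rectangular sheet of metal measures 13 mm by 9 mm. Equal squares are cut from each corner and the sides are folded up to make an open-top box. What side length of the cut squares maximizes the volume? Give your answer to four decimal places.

1.7446

With cut size x, the volume is V(x) = x(13 − 2x)(9 − 2x) for 0 < x < 4.5.
V'(x) = 12x^2 − 88x + 117. Setting V'(x) = 0 gives x ≈ 1.7446 (the root in (0, 4.5)).
V''(x) = 24x − 88 is negative there, so this is the maximum; V ≈ 91.4382.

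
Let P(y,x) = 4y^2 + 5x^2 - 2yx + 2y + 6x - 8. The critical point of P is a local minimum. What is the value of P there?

∂P/∂y = 8y - 2x + 2 = 0 and ∂P/∂x = -2y + 10x + 6 = 0, so (y, x) = (-8/19, -13/19).
The Hessian has P_{yy} = 8, P_{xx} = 10, P_{yx} = -2, giving D = 76 > 0 with P_{yy} > 0, so the point is a local minimum.
P(-8/19, -13/19) = -199/19.

-199/19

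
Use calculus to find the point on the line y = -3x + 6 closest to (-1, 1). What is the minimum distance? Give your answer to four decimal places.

Minimize D(x)^2 = (x + 1)^2 + (-3x + 5)^2.
d/dx[D^2] = 2(x + 1) + 2·(-3)·(-3x + 5) = 0 ⇒ x = 7/5.
Then y = 9/5 and the distance is √(32/5) ≈ 2.5298.

2.5298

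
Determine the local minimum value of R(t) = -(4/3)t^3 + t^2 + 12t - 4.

R'(t) = -4t^2 + 2t + 12 = 0 at t = -3/2, 2.
Second-derivative test with R''(t) = -8t + 2: R''(-3/2) = 14 > 0 ⇒ local minimum; R''(2) = -14 < 0 ⇒ local maximum.
Thus R has its local minimum at t = -3/2, with value -61/4.

-61/4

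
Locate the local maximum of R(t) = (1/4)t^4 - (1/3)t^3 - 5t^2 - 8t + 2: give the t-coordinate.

-1

Critical points: R'(t) = t^3 - t^2 - 10t - 8 vanishes at t = -2, -1, 4.
Second-derivative test with R''(t) = 3t^2 - 2t - 10: R''(-2) = 6 > 0 ⇒ local minimum; R''(-1) = -5 < 0 ⇒ local maximum; R''(4) = 30 > 0 ⇒ local minimum.
Thus R has its local maximum at t = -1, with value 67/12.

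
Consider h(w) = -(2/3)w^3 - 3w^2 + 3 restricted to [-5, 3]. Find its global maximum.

h'(w) = -2w^2 - 6w, which vanishes at w = -3 and w = 0.
Candidates: h(-5) = 34/3,  h(-3) = -6,  h(0) = 3,  h(3) = -42.
So the maximum is h(-5) = 34/3.

34/3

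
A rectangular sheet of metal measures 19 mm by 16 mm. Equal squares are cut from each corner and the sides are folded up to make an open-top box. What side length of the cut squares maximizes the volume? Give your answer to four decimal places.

2.8847

With cut size x, the volume is V(x) = x(19 − 2x)(16 − 2x) for 0 < x < 8.
V'(x) = 12x^2 − 140x + 304. Setting V'(x) = 0 gives x ≈ 2.8847 (the root in (0, 8)).
V''(x) = 24x − 140 is negative there, so this is the maximum; V ≈ 390.4643.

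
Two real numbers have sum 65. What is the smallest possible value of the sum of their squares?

With a + b = 65, a^2 + b^2 = a^2 + (65 − a)^2.
The derivative 2a − 2(65 − a) = 4a − 130 vanishes at a = 65/2; second derivative 4 > 0, a minimum.
The minimum is 2·(65/2)^2 = 4225/2.

4225/2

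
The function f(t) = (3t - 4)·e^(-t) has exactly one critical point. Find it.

7/3

By the product rule, f'(t) = (-3t + 7)·e^(-t). Since e^(-t) > 0, the only critical point is t = 7/3.
f''(7/3) has the same sign as -3 < 0, so this is a local maximum.
f(7/3) = (3)·e^(-7/3) ≈ 0.2909.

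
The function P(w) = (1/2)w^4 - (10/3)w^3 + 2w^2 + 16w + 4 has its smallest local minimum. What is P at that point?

-37/6

P'(w) = 2w^3 - 10w^2 + 4w + 16 = 0 at w = -1, 2, 4.
Second-derivative test with P''(w) = 6w^2 - 20w + 4: P''(-1) = 30 > 0 ⇒ local minimum; P''(2) = -12 < 0 ⇒ local maximum; P''(4) = 20 > 0 ⇒ local minimum.
So the smallest local minimum value is P(-1) = -37/6.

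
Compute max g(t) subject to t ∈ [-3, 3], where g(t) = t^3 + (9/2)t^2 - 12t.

Differentiating, g'(t) = 3t^2 + 9t - 12; whose only zero in [-3, 3] is t = 1.
Candidates: g(-3) = 99/2,  g(1) = -13/2,  g(3) = 63/2.
The maximum over the interval is 99/2, attained at t = -3.

99/2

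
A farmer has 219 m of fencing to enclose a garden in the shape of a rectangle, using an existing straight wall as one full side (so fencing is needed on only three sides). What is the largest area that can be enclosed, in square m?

Let the sides perpendicular to the wall have length x and the parallel side y, so 2x + y = 219 and the area is A = xy = x(219 − 2x).
A'(x) = 219 − 4x = 0 gives x = 219/4, and A''(x) = −4 < 0 confirms a maximum.
Then y = 219 − 2·219/4 = 219/2 and A = 47961/8.

47961/8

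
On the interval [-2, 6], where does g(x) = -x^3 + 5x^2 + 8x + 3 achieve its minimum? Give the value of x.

Differentiating, g'(x) = -3x^2 + 10x + 8; which vanishes at x = -2/3 and x = 4.
Candidates: g(-2) = 15, g(-2/3) = 5/27, g(4) = 51, g(6) = 15.
Hence the absolute minimum is 5/27 at x = -2/3.

-2/3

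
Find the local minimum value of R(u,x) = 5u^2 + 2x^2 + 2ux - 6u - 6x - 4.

∂R/∂u = 10u + 2x - 6 = 0 and ∂R/∂x = 2u + 4x - 6 = 0, so (u, x) = (1/3, 4/3).
The Hessian has R_{uu} = 10, R_{xx} = 4, R_{ux} = 2, giving D = 36 > 0 with R_{uu} > 0, so the point is a local minimum.
R(1/3, 4/3) = -9.

-9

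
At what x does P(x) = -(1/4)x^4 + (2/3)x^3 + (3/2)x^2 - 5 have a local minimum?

0

Critical points: P'(x) = -x^3 + 2x^2 + 3x vanishes at x = -1, 0, 3.
P''(x) = -3x^2 + 4x + 3. P''(-1) = -4 < 0 ⇒ local maximum; P''(0) = 3 > 0 ⇒ local minimum; P''(3) = -12 < 0 ⇒ local maximum.
Thus P has its local minimum at x = 0, with value -5.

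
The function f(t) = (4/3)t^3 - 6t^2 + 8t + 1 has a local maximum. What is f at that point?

13/3

Critical points: f'(t) = 4t^2 - 12t + 8 vanishes at t = 1, 2.
f''(t) = 8t - 12. f''(1) = -4 < 0 ⇒ local maximum; f''(2) = 4 > 0 ⇒ local minimum.
The local maximum is f(1) = 13/3.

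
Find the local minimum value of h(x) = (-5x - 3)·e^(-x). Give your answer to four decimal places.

-3.3516

h'(x) = (-5)·e^(-x) + (-5x - 3)·(-1)·e^(-x) = (5x - 2)·e^(-x). Since e^(-x) > 0, the only critical point is x = 2/5.
h''(2/5) has the same sign as 5 > 0, so this is a local minimum.
h(2/5) = (-5)·e^(-2/5) ≈ -3.3516.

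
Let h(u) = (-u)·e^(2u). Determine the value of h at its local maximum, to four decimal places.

h'(u) = (-1)·e^(2u) + (-u)·2·e^(2u) = (-2u - 1)·e^(2u). Since e^(2u) > 0, the only critical point is u = -1/2.
h''(-1/2) has the same sign as -2 < 0, so this is a local maximum.
h(-1/2) = (1/2)·e^(-1) ≈ 0.1839.

0.1839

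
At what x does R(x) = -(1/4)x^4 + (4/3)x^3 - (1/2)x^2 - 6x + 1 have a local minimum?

R'(x) = -x^3 + 4x^2 - x - 6 = 0 at x = -1, 2, 3.
Second-derivative test with R''(x) = -3x^2 + 8x - 1: R''(-1) = -12 < 0 ⇒ local maximum; R''(2) = 3 > 0 ⇒ local minimum; R''(3) = -4 < 0 ⇒ local maximum.
Thus R has its local minimum at x = 2, with value -19/3.

2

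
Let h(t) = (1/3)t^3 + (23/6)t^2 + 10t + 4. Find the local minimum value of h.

-577/162

Critical points: h'(t) = t^2 + (23/3)t + 10 vanishes at t = -6, -5/3.
Second-derivative test with h''(t) = 2t + 23/3: h''(-6) = -13/3 < 0 ⇒ local maximum; h''(-5/3) = 13/3 > 0 ⇒ local minimum.
Thus h has its local minimum at t = -5/3, with value -577/162.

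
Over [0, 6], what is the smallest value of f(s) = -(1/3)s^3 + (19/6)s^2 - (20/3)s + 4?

-4/81

f'(s) = -s^2 + (19/3)s - 20/3, which vanishes at s = 4/3 and s = 5.
Compare values at every candidate in [0, 6]: f(0) = 4, f(4/3) = -4/81, f(5) = 49/6, f(6) = 6.
So the minimum is f(4/3) = -4/81.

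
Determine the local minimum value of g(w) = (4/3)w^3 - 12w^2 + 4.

g'(w) = 4w^2 - 24w = 0 at w = 0, 6.
g''(w) = 8w - 24. g''(0) = -24 < 0 ⇒ local maximum; g''(6) = 24 > 0 ⇒ local minimum.
Thus g has its local minimum at w = 6, with value -140.

-140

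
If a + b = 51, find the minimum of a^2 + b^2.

2601/2

With a + b = 51, a^2 + b^2 = a^2 + (51 − a)^2.
The derivative 2a − 2(51 − a) = 4a − 102 vanishes at a = 51/2; second derivative 4 > 0, a minimum.
The minimum is 2·(51/2)^2 = 2601/2.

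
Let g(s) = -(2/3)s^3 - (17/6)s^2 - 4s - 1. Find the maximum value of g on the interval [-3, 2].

7/2

g'(s) = -2s^2 - (17/3)s - 4, which vanishes at s = -3/2 and s = -4/3.
Compare values at every candidate in [-3, 2]: g(-3) = 7/2,  g(-3/2) = 7/8,  g(-4/3) = 71/81,  g(2) = -77/3.
Hence the absolute maximum is 7/2 at s = -3.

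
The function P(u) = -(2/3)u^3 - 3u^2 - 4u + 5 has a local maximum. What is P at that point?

P'(u) = -2u^2 - 6u - 4. Setting P'(u) = 0 gives u ∈ {-2, -1}.
P''(u) = -4u - 6. P''(-2) = 2 > 0 ⇒ local minimum; P''(-1) = -2 < 0 ⇒ local maximum.
The local maximum is P(-1) = 20/3.

20/3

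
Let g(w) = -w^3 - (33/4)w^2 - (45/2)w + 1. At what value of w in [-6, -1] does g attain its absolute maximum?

g'(w) = -3w^2 - (33/2)w - 45/2, which vanishes at w = -3 and w = -5/2.
Candidates: g(-6) = 55,  g(-3) = 85/4,  g(-5/2) = 341/16,  g(-1) = 65/4.
The maximum over the interval is 55, attained at w = -6.

-6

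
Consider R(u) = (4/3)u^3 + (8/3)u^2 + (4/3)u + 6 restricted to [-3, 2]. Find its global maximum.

30

Differentiating, R'(u) = 4u^2 + (16/3)u + 4/3; which vanishes at u = -1 and u = -1/3.
Evaluating at the critical points and endpoints: R(-3) = -10,  R(-1) = 6,  R(-1/3) = 470/81,  R(2) = 30.
The maximum over the interval is 30, attained at u = 2.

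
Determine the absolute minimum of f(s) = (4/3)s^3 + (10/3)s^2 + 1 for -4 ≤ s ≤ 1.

-31

The derivative is 4s^2 + (20/3)s, which vanishes at s = -5/3 and s = 0.
Candidates: f(-4) = -31; f(-5/3) = 331/81; f(0) = 1; f(1) = 17/3.
So the minimum is f(-4) = -31.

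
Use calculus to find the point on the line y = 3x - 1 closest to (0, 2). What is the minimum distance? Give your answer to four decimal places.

Minimize D(x)^2 = (x + 0)^2 + (3x - 3)^2.
d/dx[D^2] = 2(x + 0) + 2·3·(3x - 3) = 0 ⇒ x = 9/10.
Then y = 17/10 and the distance is √(9/10) ≈ 0.9487.

0.9487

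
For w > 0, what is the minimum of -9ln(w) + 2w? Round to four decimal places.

g'(w) = -9/w + 2 = 0 gives w = 9/2.
g''(w) = 9/w², which is positive for w > 0, so this is a local minimum.
g(9/2) = -9·ln(9/2) + 9 ≈ -4.5367.

-4.5367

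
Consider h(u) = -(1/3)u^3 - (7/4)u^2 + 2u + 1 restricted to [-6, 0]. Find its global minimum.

-41/3

The derivative is -u^2 - (7/2)u + 2, whose only zero in [-6, 0] is u = -4.
Compare values at every candidate in [-6, 0]: h(-6) = -2, h(-4) = -41/3, h(0) = 1.
Hence the absolute minimum is -41/3 at u = -4.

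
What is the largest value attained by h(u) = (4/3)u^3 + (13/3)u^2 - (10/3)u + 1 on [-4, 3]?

66

The derivative is 4u^2 + (26/3)u - 10/3, which vanishes at u = -5/2 and u = 1/3.
Evaluating at the critical points and endpoints: h(-4) = -5/3; h(-5/2) = 187/12; h(1/3) = 34/81; h(3) = 66.
Hence the absolute maximum is 66 at u = 3.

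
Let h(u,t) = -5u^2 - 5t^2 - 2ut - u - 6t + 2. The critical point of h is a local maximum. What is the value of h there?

365/96

∂h/∂u = -10u - 2t - 1 = 0 and ∂h/∂t = -2u - 10t - 6 = 0, so (u, t) = (1/48, -29/48).
The Hessian has h_{uu} = -10, h_{tt} = -10, h_{ut} = -2, giving D = 96 > 0 with h_{uu} < 0, so the point is a local maximum.
h(1/48, -29/48) = 365/96.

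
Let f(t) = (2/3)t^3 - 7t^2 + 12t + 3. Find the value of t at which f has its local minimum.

f'(t) = 2t^2 - 14t + 12. Setting f'(t) = 0 gives t ∈ {1, 6}.
Second-derivative test with f''(t) = 4t - 14: f''(1) = -10 < 0 ⇒ local maximum; f''(6) = 10 > 0 ⇒ local minimum.
Thus f has its local minimum at t = 6, with value -33.

6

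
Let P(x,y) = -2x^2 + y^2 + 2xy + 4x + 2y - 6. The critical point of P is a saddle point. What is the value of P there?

∂P/∂x = -4x + 2y + 4 = 0 and ∂P/∂y = 2x + 2y + 2 = 0, so (x, y) = (1/3, -4/3).
The Hessian has P_{xx} = -4, P_{yy} = 2, P_{xy} = 2, giving D = -12 < 0, so the point is a saddle point.
P(1/3, -4/3) = -20/3.

-20/3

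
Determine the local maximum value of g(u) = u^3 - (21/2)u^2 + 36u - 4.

Critical points: g'(u) = 3u^2 - 21u + 36 vanishes at u = 3, 4.
Second-derivative test with g''(u) = 6u - 21: g''(3) = -3 < 0 ⇒ local maximum; g''(4) = 3 > 0 ⇒ local minimum.
So the local maximum value is g(3) = 73/2.

73/2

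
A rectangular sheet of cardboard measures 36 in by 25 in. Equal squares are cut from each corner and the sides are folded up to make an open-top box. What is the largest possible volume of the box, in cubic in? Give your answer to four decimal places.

1951.5965

With cut size x, the volume is V(x) = x(36 − 2x)(25 − 2x) for 0 < x < 12.5.
V'(x) = 12x^2 − 244x + 900. Setting V'(x) = 0 gives x ≈ 4.8412 (the root in (0, 12.5)).
V''(x) = 24x − 244 is negative there, so this is the maximum; V ≈ 1951.5965.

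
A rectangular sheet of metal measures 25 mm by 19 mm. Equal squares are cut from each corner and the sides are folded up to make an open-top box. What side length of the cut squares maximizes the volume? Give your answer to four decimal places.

With cut size x, the volume is V(x) = x(25 − 2x)(19 − 2x) for 0 < x < 9.5.
V'(x) = 12x^2 − 176x + 475. Setting V'(x) = 0 gives x ≈ 3.5658 (the root in (0, 9.5)).
V''(x) = 24x − 176 is negative there, so this is the maximum; V ≈ 756.1968.

3.5658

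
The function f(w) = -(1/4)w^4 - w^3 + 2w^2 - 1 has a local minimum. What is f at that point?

f'(w) = -w^3 - 3w^2 + 4w. Setting f'(w) = 0 gives w ∈ {-4, 0, 1}.
f''(w) = -3w^2 - 6w + 4. f''(-4) = -20 < 0 ⇒ local maximum; f''(0) = 4 > 0 ⇒ local minimum; f''(1) = -5 < 0 ⇒ local maximum.
Thus f has its local minimum at w = 0, with value -1.

-1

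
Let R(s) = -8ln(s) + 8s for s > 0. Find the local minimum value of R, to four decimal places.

8.0000

R'(s) = -8/s + 8 = 0 gives s = 1.
R''(s) = 8/s², which is positive for s > 0, so this is a local minimum.
R(1) = -8·ln(1) + 8 ≈ 8.0000.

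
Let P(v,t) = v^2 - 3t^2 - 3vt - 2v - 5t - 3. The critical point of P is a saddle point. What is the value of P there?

-20/21

∂P/∂v = 2v - 3t - 2 = 0 and ∂P/∂t = -3v - 6t - 5 = 0, so (v, t) = (-1/7, -16/21).
The Hessian has P_{vv} = 2, P_{tt} = -6, P_{vt} = -3, giving D = -21 < 0, so the point is a saddle point.
P(-1/7, -16/21) = -20/21.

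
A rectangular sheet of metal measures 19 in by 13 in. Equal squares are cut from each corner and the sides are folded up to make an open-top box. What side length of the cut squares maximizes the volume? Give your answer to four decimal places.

2.5296

With cut size x, the volume is V(x) = x(19 − 2x)(13 − 2x) for 0 < x < 6.5.
V'(x) = 12x^2 − 128x + 247. Setting V'(x) = 0 gives x ≈ 2.5296 (the root in (0, 6.5)).
V''(x) = 24x − 128 is negative there, so this is the maximum; V ≈ 280.0295.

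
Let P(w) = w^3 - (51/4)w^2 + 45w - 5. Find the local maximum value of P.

695/16

P'(w) = 3w^2 - (51/2)w + 45. Setting P'(w) = 0 gives w ∈ {5/2, 6}.
P''(w) = 6w - 51/2. P''(5/2) = -21/2 < 0 ⇒ local maximum; P''(6) = 21/2 > 0 ⇒ local minimum.
The local maximum is P(5/2) = 695/16.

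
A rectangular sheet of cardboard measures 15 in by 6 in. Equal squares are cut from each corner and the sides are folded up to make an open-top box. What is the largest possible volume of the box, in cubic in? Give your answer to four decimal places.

54.8191

With cut size x, the volume is V(x) = x(15 − 2x)(6 − 2x) for 0 < x < 3.
V'(x) = 12x^2 − 84x + 90. Setting V'(x) = 0 gives x ≈ 1.3206 (the root in (0, 3)).
V''(x) = 24x − 84 is negative there, so this is the maximum; V ≈ 54.8191.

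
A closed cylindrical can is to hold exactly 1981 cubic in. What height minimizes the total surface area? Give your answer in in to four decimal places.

13.6123

With radius r and height h, πr²h = 1981 so h = 1981/(πr²), and S(r) = 2πr² + 2πrh = 2πr² + 2·1981/r.
S'(r) = 4πr − 2·1981/r² = 0 ⇒ r³ = 1981/(2π), so r ≈ 6.8062 and h = 2r ≈ 13.6123.
S''(r) = 4π + 4·1981/r³ > 0, so this is the minimum; S ≈ 873.1808.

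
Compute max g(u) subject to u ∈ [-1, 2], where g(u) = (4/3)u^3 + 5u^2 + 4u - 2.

The derivative is 4u^2 + 10u + 4, whose only zero in [-1, 2] is u = -1/2.
Compare values at every candidate in [-1, 2]: g(-1) = -7/3; g(-1/2) = -35/12; g(2) = 110/3.
Hence the absolute maximum is 110/3 at u = 2.

110/3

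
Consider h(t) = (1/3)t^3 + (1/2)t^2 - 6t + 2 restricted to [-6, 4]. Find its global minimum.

The derivative is t^2 + t - 6, which vanishes at t = -3 and t = 2.
Compare values at every candidate in [-6, 4]: h(-6) = -16; h(-3) = 31/2; h(2) = -16/3; h(4) = 22/3.
The minimum over the interval is -16, attained at t = -6.

-16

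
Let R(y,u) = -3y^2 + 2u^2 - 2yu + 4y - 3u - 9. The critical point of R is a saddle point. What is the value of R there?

-271/28

∂R/∂y = -6y - 2u + 4 = 0 and ∂R/∂u = -2y + 4u - 3 = 0, so (y, u) = (5/14, 13/14).
The Hessian has R_{yy} = -6, R_{uu} = 4, R_{yu} = -2, giving D = -28 < 0, so the point is a saddle point.
R(5/14, 13/14) = -271/28.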